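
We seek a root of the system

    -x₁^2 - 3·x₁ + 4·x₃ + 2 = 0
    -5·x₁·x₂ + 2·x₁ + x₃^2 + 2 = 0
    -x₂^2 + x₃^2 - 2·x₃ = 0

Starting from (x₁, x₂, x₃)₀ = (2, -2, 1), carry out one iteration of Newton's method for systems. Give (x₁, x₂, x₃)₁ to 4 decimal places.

(0.9355, -0.7500, 0.1371)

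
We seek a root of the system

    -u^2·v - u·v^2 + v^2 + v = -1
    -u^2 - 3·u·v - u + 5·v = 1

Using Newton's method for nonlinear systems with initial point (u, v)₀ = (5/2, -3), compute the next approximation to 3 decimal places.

At (5/2, -3): F = (3.250, -2.250).
Jacobian J = [[-2·u·v - v^2, -u^2 - 2·u·v + 2·v + 1], [-2·u - 3·v - 1, -3·u + 5]].
At the point, J = [[6.000, 3.750], [3.000, -2.500]] (det J = -26.250).
Solving J·Δ = −F gives Δ = (0.012, -0.886).
Then the next iterate is (u, v)₁ = (2.512, -3.886).

(2.512, -3.886)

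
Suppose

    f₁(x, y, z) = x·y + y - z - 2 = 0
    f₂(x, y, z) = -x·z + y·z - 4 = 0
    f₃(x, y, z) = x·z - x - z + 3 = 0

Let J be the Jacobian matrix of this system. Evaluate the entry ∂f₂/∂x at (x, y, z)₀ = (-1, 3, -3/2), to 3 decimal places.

∂f₂/∂x = -z.
At (-1, 3, -3/2) this is 1.500.

1.500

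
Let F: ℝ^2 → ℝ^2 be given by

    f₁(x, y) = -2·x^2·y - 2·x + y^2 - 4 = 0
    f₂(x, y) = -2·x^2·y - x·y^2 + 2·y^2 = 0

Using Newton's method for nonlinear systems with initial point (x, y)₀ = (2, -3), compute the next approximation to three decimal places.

(-2.000, -7.500)

At (2, -3): F = (25.000, 24.000).
Jacobian J = [[-4·x·y - 2, -2·x^2 + 2·y], [-4·x·y - y^2, -2·x^2 - 2·x·y + 4·y]].
At the point, J = [[22.000, -14.000], [15.000, -8.000]] (det J = 34.000).
Solving J·Δ = −F gives Δ = (-4.000, -4.500).
Then the next iterate is (x, y)₁ = (-2.000, -7.500).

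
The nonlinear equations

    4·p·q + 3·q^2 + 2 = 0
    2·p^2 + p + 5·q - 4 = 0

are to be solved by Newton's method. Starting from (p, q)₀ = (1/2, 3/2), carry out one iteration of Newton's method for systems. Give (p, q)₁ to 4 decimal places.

(3.5833, -1.2500)

At (1/2, 3/2): F = (11.7500, 4.5000).
Jacobian J = [[4·q, 4·p + 6·q], [4·p + 1, 5]].
At the point, J = [[6.0000, 11.0000], [3.0000, 5.0000]] (det J = -3.0000).
Solving J·Δ = −F gives Δ = (3.0833, -2.7500).
Then the next iterate is (p, q)₁ = (3.5833, -1.2500).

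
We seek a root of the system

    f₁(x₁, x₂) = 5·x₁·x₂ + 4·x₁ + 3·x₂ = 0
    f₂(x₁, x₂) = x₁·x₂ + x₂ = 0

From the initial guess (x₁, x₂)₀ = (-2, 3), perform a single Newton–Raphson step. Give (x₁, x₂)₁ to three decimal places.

(-6.000, -12.000)

At (-2, 3): F = (-29.000, -3.000).
Jacobian J = [[5·x₂ + 4, 5·x₁ + 3], [x₂, x₁ + 1]].
At the point, J = [[19.000, -7.000], [3.000, -1.000]] (det J = 2.000).
Solving J·Δ = −F gives Δ = (-4.000, -15.000).
Then the next iterate is (x₁, x₂)₁ = (-6.000, -12.000).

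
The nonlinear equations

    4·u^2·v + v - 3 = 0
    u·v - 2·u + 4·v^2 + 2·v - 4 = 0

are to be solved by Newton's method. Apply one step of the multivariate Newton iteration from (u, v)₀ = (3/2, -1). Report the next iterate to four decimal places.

(0.0298, -1.4643)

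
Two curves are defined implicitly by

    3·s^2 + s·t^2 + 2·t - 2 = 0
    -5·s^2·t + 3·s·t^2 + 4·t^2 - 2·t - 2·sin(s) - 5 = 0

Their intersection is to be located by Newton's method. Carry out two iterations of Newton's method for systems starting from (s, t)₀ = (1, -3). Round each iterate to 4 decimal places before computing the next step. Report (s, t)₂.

At (1, -3): F = (4.0000, 77.317058).
Jacobian J = [[6·s + t^2, 2·s·t + 2], [-10·s·t + 3·t^2 - 2·cos(s), -5·s^2 + 6·s·t + 8·t - 2]].
At the point, J = [[15.0000, -4.0000], [55.919395, -49.0000]] (det J = -511.322418).
Solving J·Δ = −F gives Δ = (0.2215, 1.8307).
Then the next iterate is (s, t)₁ = (1.2215, -1.1693).
Round to (1.2215, -1.1693) and repeat: F = (1.807698, 14.662098), J = [[8.696262, -0.856600], [17.700314, -27.384511]].
Δ = (-0.1657, 0.4283), so (s, t)₂ = (1.0558, -0.7410).

(1.0558, -0.7410)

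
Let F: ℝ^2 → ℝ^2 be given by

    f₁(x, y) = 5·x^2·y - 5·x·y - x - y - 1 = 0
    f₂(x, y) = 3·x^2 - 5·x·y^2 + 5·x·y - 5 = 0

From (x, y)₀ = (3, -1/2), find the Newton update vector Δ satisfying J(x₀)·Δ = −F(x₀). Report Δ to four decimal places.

At (3, -1/2): F = (-18.5000, 10.7500).
Jacobian J = [[10·x·y - 5·y - 1, 5·x^2 - 5·x - 1], [6·x - 5·y^2 + 5·y, -10·x·y + 5·x]].
At the point, J = [[-13.5000, 29.0000], [14.2500, 30.0000]] (det J = -818.2500).
Solving J·Δ = −F gives Δ = (-1.0593, 0.1448).

(-1.0593, 0.1448)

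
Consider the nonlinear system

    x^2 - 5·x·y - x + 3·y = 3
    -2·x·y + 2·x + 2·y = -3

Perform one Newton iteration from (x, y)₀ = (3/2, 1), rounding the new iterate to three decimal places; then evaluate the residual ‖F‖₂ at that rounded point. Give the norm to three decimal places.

352.562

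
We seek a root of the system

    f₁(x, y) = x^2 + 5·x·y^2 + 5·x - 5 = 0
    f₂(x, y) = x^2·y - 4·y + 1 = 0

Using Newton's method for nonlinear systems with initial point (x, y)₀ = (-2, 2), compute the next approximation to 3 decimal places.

At (-2, 2): F = (-51.000, 1.000).
Jacobian J = [[2·x + 5·y^2 + 5, 10·x·y], [2·x·y, x^2 - 4]].
At the point, J = [[21.000, -40.000], [-8.000, 0.000]] (det J = -320.000).
Solving J·Δ = −F gives Δ = (0.125, -1.209).
Then the next iterate is (x, y)₁ = (-1.875, 0.791).

(-1.875, 0.791)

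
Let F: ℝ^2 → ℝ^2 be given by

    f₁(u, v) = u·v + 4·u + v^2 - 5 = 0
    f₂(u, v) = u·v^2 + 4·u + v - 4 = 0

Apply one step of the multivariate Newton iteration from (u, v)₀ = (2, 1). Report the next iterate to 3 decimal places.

(1.600, 0.000)

At (2, 1): F = (6.000, 7.000).
Jacobian J = [[v + 4, u + 2·v], [v^2 + 4, 2·u·v + 1]].
At the point, J = [[5.000, 4.000], [5.000, 5.000]] (det J = 5.000).
Solving J·Δ = −F gives Δ = (-0.400, -1.000).
Then the next iterate is (u, v)₁ = (1.600, 0.000).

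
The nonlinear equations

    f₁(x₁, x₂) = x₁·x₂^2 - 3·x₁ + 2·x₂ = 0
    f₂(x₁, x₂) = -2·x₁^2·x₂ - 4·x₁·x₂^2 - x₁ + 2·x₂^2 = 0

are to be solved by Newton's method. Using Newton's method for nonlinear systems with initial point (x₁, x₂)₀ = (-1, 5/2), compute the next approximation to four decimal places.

(-4.4767, -0.6831)

At (-1, 5/2): F = (1.7500, 33.5000).
Jacobian J = [[x₂^2 - 3, 2·x₁·x₂ + 2], [-4·x₁·x₂ - 4·x₂^2 - 1, -2·x₁^2 - 8·x₁·x₂ + 4·x₂]].
At the point, J = [[3.2500, -3.0000], [-16.0000, 28.0000]] (det J = 43.0000).
Solving J·Δ = −F gives Δ = (-3.4767, -3.1831).
Then the next iterate is (x₁, x₂)₁ = (-4.4767, -0.6831).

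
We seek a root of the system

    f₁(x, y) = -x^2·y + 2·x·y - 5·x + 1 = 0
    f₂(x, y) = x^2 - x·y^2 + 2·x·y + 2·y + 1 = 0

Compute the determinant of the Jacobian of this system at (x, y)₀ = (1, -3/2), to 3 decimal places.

-31.750

J = [[-2·x·y + 2·y - 5, -x^2 + 2·x], [2·x - y^2 + 2·y, -2·x·y + 2·x + 2]].
At the point, J = [[-5.000, 1.000], [-3.250, 7.000]].
det J = -31.750.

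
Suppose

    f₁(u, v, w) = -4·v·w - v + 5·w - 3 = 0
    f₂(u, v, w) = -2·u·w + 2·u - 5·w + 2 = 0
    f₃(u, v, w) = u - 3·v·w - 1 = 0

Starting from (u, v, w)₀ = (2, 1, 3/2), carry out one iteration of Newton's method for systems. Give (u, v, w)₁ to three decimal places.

At (2, 1, 3/2): F = (-2.500, -7.500, -3.500).
Jacobian J = [[0, -4·w - 1, -4·v + 5], [-2·w + 2, 0, -2·u - 5], [1, -3·w, -3·v]].
At the point, J = [[0.000, -7.000, 1.000], [-1.000, 0.000, -9.000], [1.000, -4.500, -3.000]] (det J = 88.500).
Solving J·Δ = −F gives Δ = (-0.814, -0.463, -0.743).
Then the next iterate is (u, v, w)₁ = (1.186, 0.537, 0.757).

(1.186, 0.537, 0.757)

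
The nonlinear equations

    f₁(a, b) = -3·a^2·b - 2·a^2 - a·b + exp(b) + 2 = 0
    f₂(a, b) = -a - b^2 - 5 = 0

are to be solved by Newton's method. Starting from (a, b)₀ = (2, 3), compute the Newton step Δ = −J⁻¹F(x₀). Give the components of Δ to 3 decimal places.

At (2, 3): F = (-27.91446, -16.000).
Jacobian J = [[-6·a·b - 4·a - b, -3·a^2 - a + exp(b)], [-1, -2·b]].
At the point, J = [[-47.000, 6.08554], [-1.000, -6.000]] (det J = 288.08554).
Solving J·Δ = −F gives Δ = (-0.919, -2.513).

(-0.919, -2.513)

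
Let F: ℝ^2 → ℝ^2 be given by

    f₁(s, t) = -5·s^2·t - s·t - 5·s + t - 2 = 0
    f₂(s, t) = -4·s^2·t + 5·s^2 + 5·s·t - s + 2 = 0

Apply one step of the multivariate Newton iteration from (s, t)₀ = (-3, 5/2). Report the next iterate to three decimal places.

(-2.203, 1.629)

At (-3, 5/2): F = (-89.500, -77.500).
Jacobian J = [[-10·s·t - t - 5, -5·s^2 - s + 1], [-8·s·t + 10·s + 5·t - 1, -4·s^2 + 5·s]].
At the point, J = [[67.500, -41.000], [41.500, -51.000]] (det J = -1741.000).
Solving J·Δ = −F gives Δ = (0.797, -0.871).
Then the next iterate is (s, t)₁ = (-2.203, 1.629).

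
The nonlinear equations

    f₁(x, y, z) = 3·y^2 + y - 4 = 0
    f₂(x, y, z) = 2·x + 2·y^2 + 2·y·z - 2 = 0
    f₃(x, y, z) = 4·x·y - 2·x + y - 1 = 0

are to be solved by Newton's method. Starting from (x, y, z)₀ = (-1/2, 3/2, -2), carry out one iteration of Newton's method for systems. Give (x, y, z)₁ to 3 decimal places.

(-0.231, 1.075, -0.396)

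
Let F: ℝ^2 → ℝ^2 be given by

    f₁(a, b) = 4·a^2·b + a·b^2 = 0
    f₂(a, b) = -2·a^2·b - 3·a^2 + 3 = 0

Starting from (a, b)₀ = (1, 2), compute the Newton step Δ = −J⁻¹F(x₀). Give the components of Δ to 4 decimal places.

(-0.1111, -1.2222)

At (1, 2): F = (12.0000, -4.0000).
Jacobian J = [[8·a·b + b^2, 4·a^2 + 2·a·b], [-4·a·b - 6·a, -2·a^2]].
At the point, J = [[20.0000, 8.0000], [-14.0000, -2.0000]] (det J = 72.0000).
Solving J·Δ = −F gives Δ = (-0.1111, -1.2222).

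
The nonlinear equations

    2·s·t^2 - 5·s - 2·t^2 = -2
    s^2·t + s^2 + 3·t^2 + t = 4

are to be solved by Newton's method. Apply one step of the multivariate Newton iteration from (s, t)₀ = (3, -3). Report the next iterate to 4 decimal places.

At (3, -3): F = (23.0000, 2.0000).
Jacobian J = [[2·t^2 - 5, 4·s·t - 4·t], [2·s·t + 2·s, s^2 + 6·t + 1]].
At the point, J = [[13.0000, -24.0000], [-12.0000, -8.0000]] (det J = -392.0000).
Solving J·Δ = −F gives Δ = (-0.3469, 0.7704).
Then the next iterate is (s, t)₁ = (2.6531, -2.2296).

(2.6531, -2.2296)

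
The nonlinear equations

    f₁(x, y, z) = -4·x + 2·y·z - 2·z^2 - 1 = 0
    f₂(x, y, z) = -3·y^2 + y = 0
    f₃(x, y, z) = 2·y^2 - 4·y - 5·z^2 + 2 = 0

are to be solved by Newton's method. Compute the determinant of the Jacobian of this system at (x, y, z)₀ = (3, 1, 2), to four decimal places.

J = [[-4, 2·z, 2·y - 4·z], [0, -6·y + 1, 0], [0, 4·y - 4, -10·z]].
At the point, J = [[-4.0000, 4.0000, -6.0000], [0.0000, -5.0000, 0.0000], [0.0000, 0.0000, -20.0000]].
det J = -400.0000.

-400.0000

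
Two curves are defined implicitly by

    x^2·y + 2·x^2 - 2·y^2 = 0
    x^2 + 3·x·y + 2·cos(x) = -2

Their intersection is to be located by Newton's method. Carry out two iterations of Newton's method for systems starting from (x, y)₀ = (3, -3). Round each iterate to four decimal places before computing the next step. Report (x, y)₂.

(-1.2325, -4.5172)

At (3, -3): F = (-27.0000, -17.979985).
Jacobian J = [[2·x·y + 4·x, x^2 - 4·y], [2·x + 3·y - 2·sin(x), 3·x]].
At the point, J = [[-6.0000, 21.0000], [-3.282240, 9.0000]] (det J = 14.927040).
Solving J·Δ = −F gives Δ = (-9.0158, -1.2902).
Then the next iterate is (x, y)₁ = (-6.0158, -4.2902).
Round to (-6.0158, -4.2902) and repeat: F = (-119.693626, 117.545735), J = [[27.554770, 53.350650], [-25.430621, -18.0474]].
Δ = (4.7833, -0.2270), so (x, y)₂ = (-1.2325, -4.5172).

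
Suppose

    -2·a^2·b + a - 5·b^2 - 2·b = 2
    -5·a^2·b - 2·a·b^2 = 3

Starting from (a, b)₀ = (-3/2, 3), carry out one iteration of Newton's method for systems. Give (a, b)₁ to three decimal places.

(-0.768, 1.518)

At (-3/2, 3): F = (-68.000, -9.750).
Jacobian J = [[-4·a·b + 1, -2·a^2 - 10·b - 2], [-10·a·b - 2·b^2, -5·a^2 - 4·a·b]].
At the point, J = [[19.000, -36.500], [27.000, 6.750]] (det J = 1113.750).
Solving J·Δ = −F gives Δ = (0.732, -1.482).
Then the next iterate is (a, b)₁ = (-0.768, 1.518).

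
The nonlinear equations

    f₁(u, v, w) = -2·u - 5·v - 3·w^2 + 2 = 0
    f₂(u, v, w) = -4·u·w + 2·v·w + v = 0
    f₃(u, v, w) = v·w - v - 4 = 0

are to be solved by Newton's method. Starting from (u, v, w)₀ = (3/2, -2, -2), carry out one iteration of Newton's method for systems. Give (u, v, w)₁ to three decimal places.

(-0.325, -1.450, -1.825)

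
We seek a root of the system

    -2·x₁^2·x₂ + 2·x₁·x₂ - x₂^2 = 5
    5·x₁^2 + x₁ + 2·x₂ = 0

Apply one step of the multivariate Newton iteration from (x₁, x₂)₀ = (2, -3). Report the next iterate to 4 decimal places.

At (2, -3): F = (-2.0000, 16.0000).
Jacobian J = [[-4·x₁·x₂ + 2·x₂, -2·x₁^2 + 2·x₁ - 2·x₂], [10·x₁ + 1, 2]].
At the point, J = [[18.0000, 2.0000], [21.0000, 2.0000]] (det J = -6.0000).
Solving J·Δ = −F gives Δ = (-6.0000, 55.0000).
Then the next iterate is (x₁, x₂)₁ = (-4.0000, 52.0000).

(-4.0000, 52.0000)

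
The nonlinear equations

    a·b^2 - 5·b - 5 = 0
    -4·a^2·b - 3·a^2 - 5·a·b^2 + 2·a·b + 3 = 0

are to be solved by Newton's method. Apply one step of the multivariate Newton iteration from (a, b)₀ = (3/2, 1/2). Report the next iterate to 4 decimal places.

(2.6630, -1.4526)

At (3/2, 1/2): F = (-7.1250, -8.6250).
Jacobian J = [[b^2, 2·a·b - 5], [-8·a·b - 6·a - 5·b^2 + 2·b, -4·a^2 - 10·a·b + 2·a]].
At the point, J = [[0.2500, -3.5000], [-15.2500, -13.5000]] (det J = -56.7500).
Solving J·Δ = −F gives Δ = (1.1630, -1.9526).
Then the next iterate is (a, b)₁ = (2.6630, -1.4526).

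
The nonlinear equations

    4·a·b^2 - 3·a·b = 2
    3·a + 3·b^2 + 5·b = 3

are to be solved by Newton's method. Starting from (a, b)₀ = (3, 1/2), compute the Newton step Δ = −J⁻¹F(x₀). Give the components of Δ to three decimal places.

(-4.288, 0.452)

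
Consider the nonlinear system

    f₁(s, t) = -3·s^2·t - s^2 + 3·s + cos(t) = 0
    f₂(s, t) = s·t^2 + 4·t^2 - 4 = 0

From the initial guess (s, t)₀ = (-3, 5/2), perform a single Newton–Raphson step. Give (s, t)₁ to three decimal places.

At (-3, 5/2): F = (-86.30114, 2.250).
Jacobian J = [[-6·s·t - 2·s + 3, -3·s^2 - sin(t)], [t^2, 2·s·t + 8·t]].
At the point, J = [[54.000, -27.59847], [6.250, 5.000]] (det J = 442.49045).
Solving J·Δ = −F gives Δ = (0.835, -1.494).
Then the next iterate is (s, t)₁ = (-2.165, 1.006).

(-2.165, 1.006)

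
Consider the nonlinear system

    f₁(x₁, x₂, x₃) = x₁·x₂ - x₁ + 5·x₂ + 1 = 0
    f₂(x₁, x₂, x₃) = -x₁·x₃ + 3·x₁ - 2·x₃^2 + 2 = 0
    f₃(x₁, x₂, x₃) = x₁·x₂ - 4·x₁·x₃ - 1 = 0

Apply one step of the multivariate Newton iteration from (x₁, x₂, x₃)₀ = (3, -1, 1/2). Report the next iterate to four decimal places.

(-0.3758, -0.5939, 0.6121)

At (3, -1, 1/2): F = (-10.0000, 9.0000, -10.0000).
Jacobian J = [[x₂ - 1, x₁ + 5, 0], [-x₃ + 3, 0, -x₁ - 4·x₃], [x₂ - 4·x₃, x₁, -4·x₁]].
At the point, J = [[-2.0000, 8.0000, 0.0000], [2.5000, 0.0000, -5.0000], [-3.0000, 3.0000, -12.0000]] (det J = 330.0000).
Solving J·Δ = −F gives Δ = (-3.3758, 0.4061, 0.1121).
Then the next iterate is (x₁, x₂, x₃)₁ = (-0.3758, -0.5939, 0.6121).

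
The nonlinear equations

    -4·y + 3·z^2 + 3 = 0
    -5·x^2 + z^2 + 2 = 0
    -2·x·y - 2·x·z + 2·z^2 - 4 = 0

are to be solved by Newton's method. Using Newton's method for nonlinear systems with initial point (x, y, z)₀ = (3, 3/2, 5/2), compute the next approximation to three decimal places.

At (3, 3/2, 5/2): F = (15.750, -36.750, -15.500).
Jacobian J = [[0, -4, 6·z], [-10·x, 0, 2·z], [-2·y - 2·z, -2·x, -2·x + 4·z]].
At the point, J = [[0.000, -4.000, 15.000], [-30.000, 0.000, 5.000], [-8.000, -6.000, 4.000]] (det J = 2380.000).
Solving J·Δ = −F gives Δ = (-1.471, -1.607, -1.479).
Then the next iterate is (x, y, z)₁ = (1.529, -0.107, 1.021).

(1.529, -0.107, 1.021)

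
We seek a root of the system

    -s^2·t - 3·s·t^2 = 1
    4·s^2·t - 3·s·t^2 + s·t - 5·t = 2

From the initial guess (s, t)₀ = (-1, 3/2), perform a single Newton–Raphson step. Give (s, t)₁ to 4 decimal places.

At (-1, 3/2): F = (4.2500, 1.7500).
Jacobian J = [[-2·s·t - 3·t^2, -s^2 - 6·s·t], [8·s·t - 3·t^2 + t, 4·s^2 - 6·s·t + s - 5]].
At the point, J = [[-3.7500, 8.0000], [-17.2500, 7.0000]] (det J = 111.7500).
Solving J·Δ = −F gives Δ = (-0.1409, -0.5973).
Then the next iterate is (s, t)₁ = (-1.1409, 0.9027).

(-1.1409, 0.9027)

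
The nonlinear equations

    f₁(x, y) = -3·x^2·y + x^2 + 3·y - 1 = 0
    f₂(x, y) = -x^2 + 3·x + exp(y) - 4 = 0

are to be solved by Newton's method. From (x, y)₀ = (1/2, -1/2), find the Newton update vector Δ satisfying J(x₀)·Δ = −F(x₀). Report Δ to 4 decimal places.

(1.2352, -0.5392)

At (1/2, -1/2): F = (-1.8750, -2.143469).
Jacobian J = [[-6·x·y + 2·x, -3·x^2 + 3], [-2·x + 3, exp(y)]].
At the point, J = [[2.5000, 2.2500], [2.0000, 0.606531]] (det J = -2.983673).
Solving J·Δ = −F gives Δ = (1.2352, -0.5392).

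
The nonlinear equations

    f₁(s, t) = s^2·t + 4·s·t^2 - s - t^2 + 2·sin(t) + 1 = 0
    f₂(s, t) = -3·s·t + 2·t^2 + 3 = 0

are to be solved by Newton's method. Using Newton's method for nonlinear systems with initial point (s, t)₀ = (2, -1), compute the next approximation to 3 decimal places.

At (2, -1): F = (0.31706, 11.000).
Jacobian J = [[2·s·t + 4·t^2 - 1, s^2 + 8·s·t - 2·t + 2·cos(t)], [-3·t, -3·s + 4·t]].
At the point, J = [[-1.000, -8.91940], [3.000, -10.000]] (det J = 36.75819).
Solving J·Δ = −F gives Δ = (-2.583, 0.325).
Then the next iterate is (s, t)₁ = (-0.583, -0.675).

(-0.583, -0.675)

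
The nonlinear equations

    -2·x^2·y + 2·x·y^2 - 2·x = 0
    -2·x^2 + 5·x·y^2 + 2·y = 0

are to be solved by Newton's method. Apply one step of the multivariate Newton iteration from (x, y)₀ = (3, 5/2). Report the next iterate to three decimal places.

At (3, 5/2): F = (-13.500, 80.750).
Jacobian J = [[-4·x·y + 2·y^2 - 2, -2·x^2 + 4·x·y], [-4·x + 5·y^2, 10·x·y + 2]].
At the point, J = [[-19.500, 12.000], [19.250, 77.000]] (det J = -1732.500).
Solving J·Δ = −F gives Δ = (-1.159, -0.759).
Then the next iterate is (x, y)₁ = (1.841, 1.741).

(1.841, 1.741)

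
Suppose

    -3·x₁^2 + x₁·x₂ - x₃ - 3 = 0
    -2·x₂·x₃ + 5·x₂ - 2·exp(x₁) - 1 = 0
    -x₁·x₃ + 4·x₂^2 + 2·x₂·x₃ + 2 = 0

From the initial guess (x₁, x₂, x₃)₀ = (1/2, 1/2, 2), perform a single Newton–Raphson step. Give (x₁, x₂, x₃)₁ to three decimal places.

(3.209, 1.416, -9.815)

At (1/2, 1/2, 2): F = (-5.500, -3.79744, 4.000).
Jacobian J = [[-6·x₁ + x₂, x₁, -1], [-2·exp(x₁), -2·x₃ + 5, -2·x₂], [-x₃, 8·x₂ + 2·x₃, -x₁ + 2·x₂]].
At the point, J = [[-2.500, 0.500, -1.000], [-3.29744, 1.000, -1.000], [-2.000, 8.000, 0.500]] (det J = 4.95390).
Solving J·Δ = −F gives Δ = (2.709, 0.916, -11.815).
Then the next iterate is (x₁, x₂, x₃)₁ = (3.209, 1.416, -9.815).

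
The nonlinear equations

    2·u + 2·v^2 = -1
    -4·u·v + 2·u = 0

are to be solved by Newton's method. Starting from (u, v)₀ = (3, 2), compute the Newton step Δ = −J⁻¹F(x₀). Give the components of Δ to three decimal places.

At (3, 2): F = (15.000, -18.000).
Jacobian J = [[2, 4·v], [-4·v + 2, -4·u]].
At the point, J = [[2.000, 8.000], [-6.000, -12.000]] (det J = 24.000).
Solving J·Δ = −F gives Δ = (1.500, -2.250).

(1.500, -2.250)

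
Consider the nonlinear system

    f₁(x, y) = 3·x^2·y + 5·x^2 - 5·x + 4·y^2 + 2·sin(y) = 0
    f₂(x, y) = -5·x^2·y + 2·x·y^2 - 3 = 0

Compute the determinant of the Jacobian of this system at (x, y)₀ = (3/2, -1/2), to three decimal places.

J = [[6·x·y + 10·x - 5, 3·x^2 + 8·y + 2·cos(y)], [-10·x·y + 2·y^2, -5·x^2 + 4·x·y]].
At the point, J = [[5.500, 4.50517], [8.000, -14.250]].
det J = -114.416.

-114.416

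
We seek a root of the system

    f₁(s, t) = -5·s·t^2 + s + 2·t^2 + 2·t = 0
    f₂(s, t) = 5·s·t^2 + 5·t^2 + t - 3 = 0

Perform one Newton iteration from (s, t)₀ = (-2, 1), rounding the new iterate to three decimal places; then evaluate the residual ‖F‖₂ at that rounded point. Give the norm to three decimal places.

At (-2, 1): F = (12.000, -7.000).
Jacobian J = [[-5·t^2 + 1, -10·s·t + 4·t + 2], [5·t^2, 10·s·t + 10·t + 1]].
At the point, J = [[-4.000, 26.000], [5.000, -9.000]] (det J = -94.000).
Solving J·Δ = −F gives Δ = (0.787, -0.340).
Then the next iterate is (s, t)₁ = (-1.213, 0.660).
Re-evaluating at (-1.213, 0.660): F = (3.62011, -2.80391), so ‖F‖₂ = 4.579.

4.579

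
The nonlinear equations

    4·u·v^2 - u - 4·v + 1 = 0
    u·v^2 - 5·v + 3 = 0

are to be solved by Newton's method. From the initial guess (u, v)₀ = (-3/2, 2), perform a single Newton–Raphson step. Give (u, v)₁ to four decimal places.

(-2.2453, 0.5472)

At (-3/2, 2): F = (-29.5000, -13.0000).
Jacobian J = [[4·v^2 - 1, 8·u·v - 4], [v^2, 2·u·v - 5]].
At the point, J = [[15.0000, -28.0000], [4.0000, -11.0000]] (det J = -53.0000).
Solving J·Δ = −F gives Δ = (-0.7453, -1.4528).
Then the next iterate is (u, v)₁ = (-2.2453, 0.5472).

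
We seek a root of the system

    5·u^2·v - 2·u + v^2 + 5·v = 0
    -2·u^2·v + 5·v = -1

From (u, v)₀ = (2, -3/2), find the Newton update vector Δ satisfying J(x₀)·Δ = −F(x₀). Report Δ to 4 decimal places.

(-0.0193, 1.7560)

At (2, -3/2): F = (-39.2500, 5.5000).
Jacobian J = [[10·u·v - 2, 5·u^2 + 2·v + 5], [-4·u·v, -2·u^2 + 5]].
At the point, J = [[-32.0000, 22.0000], [12.0000, -3.0000]] (det J = -168.0000).
Solving J·Δ = −F gives Δ = (-0.0193, 1.7560).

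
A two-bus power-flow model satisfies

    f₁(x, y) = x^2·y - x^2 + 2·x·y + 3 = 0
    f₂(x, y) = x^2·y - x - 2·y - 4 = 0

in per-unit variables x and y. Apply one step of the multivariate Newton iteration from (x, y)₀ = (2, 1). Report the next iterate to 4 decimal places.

At (2, 1): F = (7.0000, -4.0000).
Jacobian J = [[2·x·y - 2·x + 2·y, x^2 + 2·x], [2·x·y - 1, x^2 - 2]].
At the point, J = [[2.0000, 8.0000], [3.0000, 2.0000]] (det J = -20.0000).
Solving J·Δ = −F gives Δ = (2.3000, -1.4500).
Then the next iterate is (x, y)₁ = (4.3000, -0.4500).

(4.3000, -0.4500)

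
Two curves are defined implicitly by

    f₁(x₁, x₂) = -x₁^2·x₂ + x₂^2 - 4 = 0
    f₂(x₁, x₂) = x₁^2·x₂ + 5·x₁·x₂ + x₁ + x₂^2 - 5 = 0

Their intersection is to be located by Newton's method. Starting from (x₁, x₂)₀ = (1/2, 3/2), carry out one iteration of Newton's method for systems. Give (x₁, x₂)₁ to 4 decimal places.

(0.0190, 2.0104)

At (1/2, 3/2): F = (-2.1250, 1.8750).
Jacobian J = [[-2·x₁·x₂, -x₁^2 + 2·x₂], [2·x₁·x₂ + 5·x₂ + 1, x₁^2 + 5·x₁ + 2·x₂]].
At the point, J = [[-1.5000, 2.7500], [10.0000, 5.7500]] (det J = -36.1250).
Solving J·Δ = −F gives Δ = (-0.4810, 0.5104).
Then the next iterate is (x₁, x₂)₁ = (0.0190, 2.0104).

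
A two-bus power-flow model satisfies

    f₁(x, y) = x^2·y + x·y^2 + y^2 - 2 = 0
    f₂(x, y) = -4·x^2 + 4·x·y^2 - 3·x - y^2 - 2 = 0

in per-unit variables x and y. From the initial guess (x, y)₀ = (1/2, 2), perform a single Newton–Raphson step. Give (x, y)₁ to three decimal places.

(1.155, 0.651)

At (1/2, 2): F = (4.500, -0.500).
Jacobian J = [[2·x·y + y^2, x^2 + 2·x·y + 2·y], [-8·x + 4·y^2 - 3, 8·x·y - 2·y]].
At the point, J = [[6.000, 6.250], [9.000, 4.000]] (det J = -32.250).
Solving J·Δ = −F gives Δ = (0.655, -1.349).
Then the next iterate is (x, y)₁ = (1.155, 0.651).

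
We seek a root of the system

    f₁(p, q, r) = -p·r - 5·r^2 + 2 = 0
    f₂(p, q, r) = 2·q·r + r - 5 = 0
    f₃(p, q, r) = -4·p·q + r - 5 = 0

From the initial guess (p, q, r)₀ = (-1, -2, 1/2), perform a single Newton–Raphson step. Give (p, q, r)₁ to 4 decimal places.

(-3.7549, 6.4706, 1.1569)

At (-1, -2, 1/2): F = (1.2500, -6.5000, -12.5000).
Jacobian J = [[-r, 0, -p - 10·r], [0, 2·r, 2·q + 1], [-4·q, -4·p, 1]].
At the point, J = [[-0.5000, 0.0000, -4.0000], [0.0000, 1.0000, -3.0000], [8.0000, 4.0000, 1.0000]] (det J = 25.5000).
Solving J·Δ = −F gives Δ = (-2.7549, 8.4706, 0.6569).
Then the next iterate is (p, q, r)₁ = (-3.7549, 6.4706, 1.1569).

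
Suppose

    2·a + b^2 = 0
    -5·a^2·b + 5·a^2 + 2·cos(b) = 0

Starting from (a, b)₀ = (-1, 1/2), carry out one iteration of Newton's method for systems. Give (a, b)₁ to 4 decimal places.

(-0.1077, 0.4654)

At (-1, 1/2): F = (-1.7500, 4.255165).
Jacobian J = [[2, 2·b], [-10·a·b + 10·a, -5·a^2 - 2·sin(b)]].
At the point, J = [[2.0000, 1.0000], [-5.0000, -5.958851]] (det J = -6.917702).
Solving J·Δ = −F gives Δ = (0.8923, -0.0346).
Then the next iterate is (a, b)₁ = (-0.1077, 0.4654).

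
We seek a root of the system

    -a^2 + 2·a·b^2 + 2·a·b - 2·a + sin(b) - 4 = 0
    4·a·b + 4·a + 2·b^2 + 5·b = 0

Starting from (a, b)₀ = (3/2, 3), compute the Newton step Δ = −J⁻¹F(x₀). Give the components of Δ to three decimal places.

At (3/2, 3): F = (26.89112, 57.000).
Jacobian J = [[-2·a + 2·b^2 + 2·b - 2, 4·a·b + 2·a + cos(b)], [4·b + 4, 4·a + 4·b + 5]].
At the point, J = [[19.000, 20.01001], [16.000, 23.000]] (det J = 116.83988).
Solving J·Δ = −F gives Δ = (4.468, -5.587).

(4.468, -5.587)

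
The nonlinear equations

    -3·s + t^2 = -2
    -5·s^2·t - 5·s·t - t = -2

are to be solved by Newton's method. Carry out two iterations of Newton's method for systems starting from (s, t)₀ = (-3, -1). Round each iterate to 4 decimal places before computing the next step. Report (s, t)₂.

(2.7354, -3.3841)

At (-3, -1): F = (12.0000, 33.0000).
Jacobian J = [[-3, 2·t], [-10·s·t - 5·t, -5·s^2 - 5·s - 1]].
At the point, J = [[-3.0000, -2.0000], [-25.0000, -31.0000]] (det J = 43.0000).
Solving J·Δ = −F gives Δ = (7.1163, -4.6744).
Then the next iterate is (s, t)₁ = (4.1163, -5.6744).
Round to (4.1163, -5.6744) and repeat: F = (21.849915, 605.195123), J = [[-3.0000, -11.3488], [261.947327, -106.301128]].
Δ = (-1.3809, 2.2903), so (s, t)₂ = (2.7354, -3.3841).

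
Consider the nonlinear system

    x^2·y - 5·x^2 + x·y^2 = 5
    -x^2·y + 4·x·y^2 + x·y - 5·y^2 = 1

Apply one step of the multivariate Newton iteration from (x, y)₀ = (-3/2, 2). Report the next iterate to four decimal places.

(-0.2740, 1.5167)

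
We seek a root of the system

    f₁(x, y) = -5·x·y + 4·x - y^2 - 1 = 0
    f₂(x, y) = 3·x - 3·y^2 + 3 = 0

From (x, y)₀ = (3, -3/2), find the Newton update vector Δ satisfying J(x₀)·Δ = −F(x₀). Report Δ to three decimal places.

At (3, -3/2): F = (31.250, 5.250).
Jacobian J = [[-5·y + 4, -5·x - 2·y], [3, -6·y]].
At the point, J = [[11.500, -12.000], [3.000, 9.000]] (det J = 139.500).
Solving J·Δ = −F gives Δ = (-2.468, 0.239).

(-2.468, 0.239)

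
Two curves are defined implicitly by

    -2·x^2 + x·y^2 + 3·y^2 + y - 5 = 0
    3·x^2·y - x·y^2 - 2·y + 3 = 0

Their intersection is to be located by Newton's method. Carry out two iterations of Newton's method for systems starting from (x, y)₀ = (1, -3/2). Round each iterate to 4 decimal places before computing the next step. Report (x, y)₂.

(0.9494, -1.4451)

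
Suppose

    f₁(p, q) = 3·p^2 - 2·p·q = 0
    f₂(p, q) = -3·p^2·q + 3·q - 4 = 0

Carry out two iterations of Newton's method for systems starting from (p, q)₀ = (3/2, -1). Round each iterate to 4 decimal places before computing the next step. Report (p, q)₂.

(-1.1771, -1.4679)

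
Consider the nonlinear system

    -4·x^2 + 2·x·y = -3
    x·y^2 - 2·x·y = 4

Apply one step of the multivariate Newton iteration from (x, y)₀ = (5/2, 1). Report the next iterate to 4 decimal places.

At (5/2, 1): F = (-17.0000, -6.5000).
Jacobian J = [[-8·x + 2·y, 2·x], [y^2 - 2·y, 2·x·y - 2·x]].
At the point, J = [[-18.0000, 5.0000], [-1.0000, 0.0000]] (det J = 5.0000).
Solving J·Δ = −F gives Δ = (-6.5000, -20.0000).
Then the next iterate is (x, y)₁ = (-4.0000, -19.0000).

(-4.0000, -19.0000)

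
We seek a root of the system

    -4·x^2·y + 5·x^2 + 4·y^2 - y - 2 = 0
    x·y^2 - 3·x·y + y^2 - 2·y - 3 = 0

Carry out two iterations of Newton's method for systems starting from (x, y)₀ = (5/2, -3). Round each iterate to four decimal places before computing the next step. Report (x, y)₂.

At (5/2, -3): F = (143.2500, 57.0000).
Jacobian J = [[-8·x·y + 10·x, -4·x^2 + 8·y - 1], [y^2 - 3·y, 2·x·y - 3·x + 2·y - 2]].
At the point, J = [[85.0000, -50.0000], [18.0000, -30.5000]] (det J = -1692.5000).
Solving J·Δ = −F gives Δ = (-0.8976, 1.3391).
Then the next iterate is (x, y)₁ = (1.6024, -1.6609).
Round to (1.6024, -1.6609) and repeat: F = (40.592361, 15.485030), J = [[37.315409, -24.557943], [7.741289, -15.451852]].
Δ = (-0.6390, 0.6820), so (x, y)₂ = (0.9634, -0.9789).

(0.9634, -0.9789)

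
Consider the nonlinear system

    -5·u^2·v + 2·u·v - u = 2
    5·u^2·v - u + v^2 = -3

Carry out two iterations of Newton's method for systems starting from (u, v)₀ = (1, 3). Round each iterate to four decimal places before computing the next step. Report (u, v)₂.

At (1, 3): F = (-12.0000, 26.0000).
Jacobian J = [[-10·u·v + 2·v - 1, -5·u^2 + 2·u], [10·u·v - 1, 5·u^2 + 2·v]].
At the point, J = [[-25.0000, -3.0000], [29.0000, 11.0000]] (det J = -188.0000).
Solving J·Δ = −F gives Δ = (-0.2872, -1.6064).
Then the next iterate is (u, v)₁ = (0.7128, 1.3936).
Round to (0.7128, 1.3936) and repeat: F = (-4.266412, 7.769649), J = [[-8.146381, -1.114819], [8.933581, 5.327619]].
Δ = (-0.4207, -0.7530), so (u, v)₂ = (0.2921, 0.6406).

(0.2921, 0.6406)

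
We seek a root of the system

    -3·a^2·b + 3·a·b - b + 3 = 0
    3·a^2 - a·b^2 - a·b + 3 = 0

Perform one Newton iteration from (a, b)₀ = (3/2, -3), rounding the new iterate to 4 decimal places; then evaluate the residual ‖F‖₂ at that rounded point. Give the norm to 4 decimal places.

4.6547

At (3/2, -3): F = (12.7500, 0.7500).
Jacobian J = [[-6·a·b + 3·b, -3·a^2 + 3·a - 1], [6·a - b^2 - b, -2·a·b - a]].
At the point, J = [[18.0000, -3.2500], [3.0000, 7.5000]] (det J = 144.7500).
Solving J·Δ = −F gives Δ = (-0.6775, 0.1710).
Then the next iterate is (a, b)₁ = (0.8225, -2.8290).
Re-evaluating at (0.8225, -2.8290): F = (4.589951, 0.773706), so ‖F‖₂ = 4.6547.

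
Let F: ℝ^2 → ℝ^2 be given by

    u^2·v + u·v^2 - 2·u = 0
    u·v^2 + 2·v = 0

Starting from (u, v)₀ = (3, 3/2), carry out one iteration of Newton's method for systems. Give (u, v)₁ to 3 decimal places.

At (3, 3/2): F = (14.250, 9.750).
Jacobian J = [[2·u·v + v^2 - 2, u^2 + 2·u·v], [v^2, 2·u·v + 2]].
At the point, J = [[9.250, 18.000], [2.250, 11.000]] (det J = 61.250).
Solving J·Δ = −F gives Δ = (0.306, -0.949).
Then the next iterate is (u, v)₁ = (3.306, 0.551).

(3.306, 0.551)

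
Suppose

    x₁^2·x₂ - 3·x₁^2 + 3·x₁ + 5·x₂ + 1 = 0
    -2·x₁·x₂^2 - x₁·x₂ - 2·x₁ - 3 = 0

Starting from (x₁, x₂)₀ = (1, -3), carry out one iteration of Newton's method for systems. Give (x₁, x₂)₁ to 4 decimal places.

At (1, -3): F = (-17.0000, -20.0000).
Jacobian J = [[2·x₁·x₂ - 6·x₁ + 3, x₁^2 + 5], [-2·x₂^2 - x₂ - 2, -4·x₁·x₂ - x₁]].
At the point, J = [[-9.0000, 6.0000], [-17.0000, 11.0000]] (det J = 3.0000).
Solving J·Δ = −F gives Δ = (22.3333, 36.3333).
Then the next iterate is (x₁, x₂)₁ = (23.3333, 33.3333).

(23.3333, 33.3333)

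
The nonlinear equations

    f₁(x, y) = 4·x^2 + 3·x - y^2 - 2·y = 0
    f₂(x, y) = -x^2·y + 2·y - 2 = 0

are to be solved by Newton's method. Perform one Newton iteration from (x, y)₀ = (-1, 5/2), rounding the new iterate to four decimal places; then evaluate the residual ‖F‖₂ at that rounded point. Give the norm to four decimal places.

2.5585

At (-1, 5/2): F = (-10.2500, 0.5000).
Jacobian J = [[8·x + 3, -2·y - 2], [-2·x·y, -x^2 + 2]].
At the point, J = [[-5.0000, -7.0000], [5.0000, 1.0000]] (det J = 30.0000).
Solving J·Δ = −F gives Δ = (0.2250, -1.6250).
Then the next iterate is (x, y)₁ = (-0.7750, 0.8750).
Re-evaluating at (-0.7750, 0.8750): F = (-2.438125, -0.775547), so ‖F‖₂ = 2.5585.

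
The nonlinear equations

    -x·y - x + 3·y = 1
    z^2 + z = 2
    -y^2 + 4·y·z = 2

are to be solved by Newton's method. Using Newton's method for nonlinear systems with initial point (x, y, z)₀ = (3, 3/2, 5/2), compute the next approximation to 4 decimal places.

(1.4000, 0.9286, 1.3750)

At (3, 3/2, 5/2): F = (-4.0000, 6.7500, 10.7500).
Jacobian J = [[-y - 1, -x + 3, 0], [0, 0, 2·z + 1], [0, -2·y + 4·z, 4·y]].
At the point, J = [[-2.5000, 0.0000, 0.0000], [0.0000, 0.0000, 6.0000], [0.0000, 7.0000, 6.0000]] (det J = 105.0000).
Solving J·Δ = −F gives Δ = (-1.6000, -0.5714, -1.1250).
Then the next iterate is (x, y, z)₁ = (1.4000, 0.9286, 1.3750).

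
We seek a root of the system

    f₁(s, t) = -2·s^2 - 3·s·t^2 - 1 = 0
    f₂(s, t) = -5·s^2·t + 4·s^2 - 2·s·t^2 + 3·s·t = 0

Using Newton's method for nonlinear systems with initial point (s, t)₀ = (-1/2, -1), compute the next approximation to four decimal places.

(-0.1174, -1.1275)

At (-1/2, -1): F = (0.0000, 4.7500).
Jacobian J = [[-4·s - 3·t^2, -6·s·t], [-10·s·t + 8·s - 2·t^2 + 3·t, -5·s^2 - 4·s·t + 3·s]].
At the point, J = [[-1.0000, -3.0000], [-14.0000, -4.7500]] (det J = -37.2500).
Solving J·Δ = −F gives Δ = (0.3826, -0.1275).
Then the next iterate is (s, t)₁ = (-0.1174, -1.1275).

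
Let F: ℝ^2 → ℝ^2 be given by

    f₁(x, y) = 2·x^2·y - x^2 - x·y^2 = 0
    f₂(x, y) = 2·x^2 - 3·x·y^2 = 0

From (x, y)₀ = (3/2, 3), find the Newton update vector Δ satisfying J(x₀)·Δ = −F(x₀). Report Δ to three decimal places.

At (3/2, 3): F = (-2.250, -36.000).
Jacobian J = [[4·x·y - 2·x - y^2, 2·x^2 - 2·x·y], [4·x - 3·y^2, -6·x·y]].
At the point, J = [[6.000, -4.500], [-21.000, -27.000]] (det J = -256.500).
Solving J·Δ = −F gives Δ = (-0.395, -1.026).

(-0.395, -1.026)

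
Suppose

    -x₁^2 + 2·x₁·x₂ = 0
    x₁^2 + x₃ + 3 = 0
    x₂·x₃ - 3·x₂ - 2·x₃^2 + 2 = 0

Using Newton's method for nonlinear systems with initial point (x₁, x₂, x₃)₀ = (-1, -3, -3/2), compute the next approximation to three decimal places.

(-0.483, -1.533, -2.967)

At (-1, -3, -3/2): F = (5.000, 2.500, 11.000).
Jacobian J = [[-2·x₁ + 2·x₂, 2·x₁, 0], [2·x₁, 0, 1], [0, x₃ - 3, x₂ - 4·x₃]].
At the point, J = [[-4.000, -2.000, 0.000], [-2.000, 0.000, 1.000], [0.000, -4.500, 3.000]] (det J = -30.000).
Solving J·Δ = −F gives Δ = (0.517, 1.467, -1.467).
Then the next iterate is (x₁, x₂, x₃)₁ = (-0.483, -1.533, -2.967).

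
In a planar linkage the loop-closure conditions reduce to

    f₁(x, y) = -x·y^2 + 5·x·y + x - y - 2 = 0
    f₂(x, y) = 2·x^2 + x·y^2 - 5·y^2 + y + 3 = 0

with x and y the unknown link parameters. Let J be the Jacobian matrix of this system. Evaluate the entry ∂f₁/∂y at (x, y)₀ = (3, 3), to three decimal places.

-4.000

∂f₁/∂y = -2·x·y + 5·x - 1.
At (3, 3) this is -4.000.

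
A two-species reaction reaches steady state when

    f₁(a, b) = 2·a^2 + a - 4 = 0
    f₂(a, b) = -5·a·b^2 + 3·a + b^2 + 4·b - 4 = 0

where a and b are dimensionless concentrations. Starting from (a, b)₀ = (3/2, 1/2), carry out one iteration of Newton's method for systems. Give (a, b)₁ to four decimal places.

(1.2143, 0.6500)

At (3/2, 1/2): F = (2.0000, 0.8750).
Jacobian J = [[4·a + 1, 0], [-5·b^2 + 3, -10·a·b + 2·b + 4]].
At the point, J = [[7.0000, 0.0000], [1.7500, -2.5000]] (det J = -17.5000).
Solving J·Δ = −F gives Δ = (-0.2857, 0.1500).
Then the next iterate is (a, b)₁ = (1.2143, 0.6500).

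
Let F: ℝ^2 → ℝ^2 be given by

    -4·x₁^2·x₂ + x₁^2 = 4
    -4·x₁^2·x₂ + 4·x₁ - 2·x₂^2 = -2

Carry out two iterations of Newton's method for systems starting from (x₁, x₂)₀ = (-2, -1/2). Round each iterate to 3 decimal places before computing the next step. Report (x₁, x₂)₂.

(-0.983, -0.764)

At (-2, -1/2): F = (8.000, 1.500).
Jacobian J = [[-8·x₁·x₂ + 2·x₁, -4·x₁^2], [-8·x₁·x₂ + 4, -4·x₁^2 - 4·x₂]].
At the point, J = [[-12.000, -16.000], [-4.000, -14.000]] (det J = 104.000).
Solving J·Δ = −F gives Δ = (0.846, -0.135).
Then the next iterate is (x₁, x₂)₁ = (-1.154, -0.635).
Round to (-1.154, -0.635) and repeat: F = (0.71427, -0.03989), J = [[-8.17032, -5.32686], [-1.86232, -2.78686]].
Δ = (0.171, -0.129), so (x₁, x₂)₂ = (-0.983, -0.764).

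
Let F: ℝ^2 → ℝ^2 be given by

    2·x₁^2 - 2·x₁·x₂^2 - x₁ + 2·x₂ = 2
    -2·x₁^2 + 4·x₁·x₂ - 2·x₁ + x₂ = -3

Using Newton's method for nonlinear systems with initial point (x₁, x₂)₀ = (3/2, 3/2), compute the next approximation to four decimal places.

(3.6667, 1.2619)

At (3/2, 3/2): F = (-2.7500, 6.0000).
Jacobian J = [[4·x₁ - 2·x₂^2 - 1, -4·x₁·x₂ + 2], [-4·x₁ + 4·x₂ - 2, 4·x₁ + 1]].
At the point, J = [[0.5000, -7.0000], [-2.0000, 7.0000]] (det J = -10.5000).
Solving J·Δ = −F gives Δ = (2.1667, -0.2381).
Then the next iterate is (x₁, x₂)₁ = (3.6667, 1.2619).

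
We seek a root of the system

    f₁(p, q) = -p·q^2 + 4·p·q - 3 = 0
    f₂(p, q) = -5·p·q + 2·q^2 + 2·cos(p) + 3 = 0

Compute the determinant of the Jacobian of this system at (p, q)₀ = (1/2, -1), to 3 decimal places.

J = [[-q^2 + 4·q, -2·p·q + 4·p], [-5·q - 2·sin(p), -5·p + 4·q]].
At the point, J = [[-5.000, 3.000], [4.04115, -6.500]].
det J = 20.377.

20.377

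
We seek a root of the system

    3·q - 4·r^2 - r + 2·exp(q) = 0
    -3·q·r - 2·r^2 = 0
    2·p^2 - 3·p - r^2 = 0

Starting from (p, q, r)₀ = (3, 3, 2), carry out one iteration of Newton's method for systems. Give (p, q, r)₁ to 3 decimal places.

(1.947, 1.837, 0.881)

At (3, 3, 2): F = (31.17107, -26.000, 5.000).
Jacobian J = [[0, 2·exp(q) + 3, -8·r - 1], [0, -3·r, -3·q - 4·r], [4·p - 3, 0, -2·r]].
At the point, J = [[0.000, 43.17107, -17.000], [0.000, -6.000, -17.000], [9.000, 0.000, -4.000]] (det J = -7523.17430).
Solving J·Δ = −F gives Δ = (-1.053, -1.163, -1.119).
Then the next iterate is (p, q, r)₁ = (1.947, 1.837, 0.881).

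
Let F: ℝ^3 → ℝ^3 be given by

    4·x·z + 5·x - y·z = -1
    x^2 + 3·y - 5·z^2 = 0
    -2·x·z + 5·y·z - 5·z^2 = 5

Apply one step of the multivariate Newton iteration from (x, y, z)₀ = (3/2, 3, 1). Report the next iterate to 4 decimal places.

(0.1397, 2.0796, 0.9408)

At (3/2, 3, 1): F = (11.5000, 6.2500, 2.0000).
Jacobian J = [[4·z + 5, -z, 4·x - y], [2·x, 3, -10·z], [-2·z, 5·z, -2·x + 5·y - 10·z]].
At the point, J = [[9.0000, -1.0000, 3.0000], [3.0000, 3.0000, -10.0000], [-2.0000, 5.0000, 2.0000]] (det J = 553.0000).
Solving J·Δ = −F gives Δ = (-1.3603, -0.9204, -0.0592).
Then the next iterate is (x, y, z)₁ = (0.1397, 2.0796, 0.9408).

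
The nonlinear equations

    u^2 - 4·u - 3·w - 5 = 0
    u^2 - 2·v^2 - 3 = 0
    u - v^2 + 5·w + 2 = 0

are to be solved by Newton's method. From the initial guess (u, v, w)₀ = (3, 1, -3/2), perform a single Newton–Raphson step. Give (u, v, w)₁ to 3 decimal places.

(11.500, 14.750, 3.000)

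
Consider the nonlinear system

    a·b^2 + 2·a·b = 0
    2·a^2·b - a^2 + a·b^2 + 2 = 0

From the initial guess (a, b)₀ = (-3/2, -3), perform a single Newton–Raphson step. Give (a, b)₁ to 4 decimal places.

(-0.7634, -2.6183)

At (-3/2, -3): F = (-4.5000, -27.2500).
Jacobian J = [[b^2 + 2·b, 2·a·b + 2·a], [4·a·b - 2·a + b^2, 2·a^2 + 2·a·b]].
At the point, J = [[3.0000, 6.0000], [30.0000, 13.5000]] (det J = -139.5000).
Solving J·Δ = −F gives Δ = (0.7366, 0.3817).
Then the next iterate is (a, b)₁ = (-0.7634, -2.6183).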